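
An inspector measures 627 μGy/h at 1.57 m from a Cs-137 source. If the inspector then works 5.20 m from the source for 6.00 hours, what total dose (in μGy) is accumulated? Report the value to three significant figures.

Applying the 1/r² law, rate at 5.20 m:
(1.57/5.20)² = 0.09116, so 627 × 0.09116 = 57.16 μGy/h.
Dose = rate × time = 57.16 μGy/h × 6.000 h = 343.0 μGy.

343 μGy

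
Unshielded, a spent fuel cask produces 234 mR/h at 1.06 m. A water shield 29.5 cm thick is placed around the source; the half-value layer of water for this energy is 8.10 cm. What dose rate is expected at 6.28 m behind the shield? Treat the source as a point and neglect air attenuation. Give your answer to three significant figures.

0.534 mR/h

Distance alone: 234 × (1.06/6.28)² = 234 × 0.02849 = 6.667 mR/h.
Shield: 29.5/8.10 = 3.642 half-value layers → attenuation 2^(−3.642) = 0.08010.
Combined: 6.667 × 0.08010 = 0.5340 mR/h.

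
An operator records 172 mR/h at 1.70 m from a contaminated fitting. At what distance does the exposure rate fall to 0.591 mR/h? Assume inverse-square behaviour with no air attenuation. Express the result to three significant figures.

By the inverse-square law, d₂ = d₁·√(I₁/I₂).
I₁/I₂ = 172/0.591 = 291.0, so d₂ = 1.70 × √291.0 = 29.00 m.

29.0 m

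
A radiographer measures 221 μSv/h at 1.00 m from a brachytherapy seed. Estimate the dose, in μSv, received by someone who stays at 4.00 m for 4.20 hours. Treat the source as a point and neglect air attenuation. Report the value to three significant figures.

58.0 μSv

By the inverse-square law, rate at 4.00 m:
221 × (1.00/4.00)² = 221 × 0.06250 = 13.81 μSv/h.
Dose = rate × time = 13.81 μSv/h × 4.200 h = 58.00 μSv.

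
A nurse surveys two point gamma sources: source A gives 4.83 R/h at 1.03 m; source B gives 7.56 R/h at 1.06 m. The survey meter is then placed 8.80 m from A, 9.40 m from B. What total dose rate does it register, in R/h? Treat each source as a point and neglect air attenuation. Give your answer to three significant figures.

Each source contributes Iᵢ·(dᵢ/rᵢ)²; contributions add.
A: 4.83 × (1.03/8.80)² = 0.06617 R/h
B: 7.56 × (1.06/9.40)² = 0.09613 R/h
Total = 0.06617 + 0.09613 = 0.1623 R/h.

0.162 R/h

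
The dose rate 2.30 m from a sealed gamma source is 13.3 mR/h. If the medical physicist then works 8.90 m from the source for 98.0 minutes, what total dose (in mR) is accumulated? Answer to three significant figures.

Since intensity falls as 1/r², rate at 8.90 m:
13.3 × (2.30/8.90)² = 13.3 × 0.06678 = 0.8882 mR/h.
Dose = rate × time = 0.8882 mR/h × 1.633 h = 1.450 mR.

1.45 mR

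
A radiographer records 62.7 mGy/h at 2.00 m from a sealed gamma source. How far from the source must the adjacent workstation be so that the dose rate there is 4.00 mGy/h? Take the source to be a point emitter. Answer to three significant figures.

By the inverse-square law, d₂ = d₁·√(I₁/I₂).
I₁/I₂ = 62.7/4.00 = 15.68, so d₂ = 2.00 × √15.68 = 7.920 m.

7.92 m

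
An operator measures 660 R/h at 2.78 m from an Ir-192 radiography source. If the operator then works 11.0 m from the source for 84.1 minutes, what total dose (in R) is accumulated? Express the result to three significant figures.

59.1 R

Using I₁d₁² = I₂d₂², rate at 11.0 m:
660 × (2.78/11.0)² = 660 × 0.06387 = 42.15 R/h.
Dose = rate × time = 42.15 R/h × 1.402 h = 59.09 R.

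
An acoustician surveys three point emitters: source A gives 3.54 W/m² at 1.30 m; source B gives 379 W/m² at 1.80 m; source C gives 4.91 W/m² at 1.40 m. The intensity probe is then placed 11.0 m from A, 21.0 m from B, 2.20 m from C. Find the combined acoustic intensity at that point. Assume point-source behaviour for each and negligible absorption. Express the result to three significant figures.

By superposition, sum each source's inverse-square contribution:
A: 3.54 × (1.30/11.0)² = 0.04944 W/m²
B: 379 × (1.80/21.0)² = 2.784 W/m²
C: 4.91 × (1.40/2.20)² = 1.988 W/m²
Total = 0.04944 + 2.784 + 1.988 = 4.821 W/m².

4.82 W/m²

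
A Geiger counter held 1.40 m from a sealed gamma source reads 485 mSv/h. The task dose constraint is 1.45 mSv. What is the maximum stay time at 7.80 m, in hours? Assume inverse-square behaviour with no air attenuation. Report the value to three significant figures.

Intensity scales as (d₁/d₂)², so rate at 7.80 m:
(1.40/7.80)² = 0.03222, so 485 × 0.03222 = 15.63 mSv/h.
Stay time = 1.45 mSv ÷ 15.63 mSv/h = 0.09277 h.

0.0928 h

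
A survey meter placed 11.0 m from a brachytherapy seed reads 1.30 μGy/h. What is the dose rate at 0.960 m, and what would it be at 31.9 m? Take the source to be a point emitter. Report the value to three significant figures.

Since intensity falls as 1/r²,
At 0.960 m: (11.0/0.960)² = 131.3, so 1.30 × 131.3 = 170.7 μGy/h
At 31.9 m: 170.7 × (0.960/31.9)² = 170.7 × 0.0009057 = 0.1546 μGy/h.

171 μGy/h; 0.155 μGy/h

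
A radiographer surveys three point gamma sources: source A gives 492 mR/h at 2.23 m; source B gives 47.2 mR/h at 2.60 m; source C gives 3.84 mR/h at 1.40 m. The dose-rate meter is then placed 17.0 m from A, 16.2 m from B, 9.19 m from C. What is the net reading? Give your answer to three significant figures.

9.77 mR/h

By superposition, sum each source's inverse-square contribution:
A: 492 × (2.23/17.0)² = 8.466 mR/h
B: 47.2 × (2.60/16.2)² = 1.216 mR/h
C: 3.84 × (1.40/9.19)² = 0.08912 mR/h
Total = 8.466 + 1.216 + 0.08912 = 9.771 mR/h.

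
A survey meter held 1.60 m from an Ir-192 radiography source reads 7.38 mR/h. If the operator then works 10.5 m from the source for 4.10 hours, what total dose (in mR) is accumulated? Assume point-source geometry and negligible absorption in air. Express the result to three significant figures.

Using I₁d₁² = I₂d₂², rate at 10.5 m:
7.38 × (1.60/10.5)² = 7.38 × 0.02322 = 0.1714 mR/h.
Dose = rate × time = 0.1714 mR/h × 4.100 h = 0.7027 mR.

0.703 mR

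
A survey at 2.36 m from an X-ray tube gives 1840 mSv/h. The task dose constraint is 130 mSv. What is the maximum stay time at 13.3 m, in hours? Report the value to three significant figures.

2.24 h

Using I₁d₁² = I₂d₂², rate at 13.3 m:
1840 × (2.36/13.3)² = 1840 × 0.03149 = 57.94 mSv/h.
Stay time = 130 mSv ÷ 57.94 mSv/h = 2.244 h.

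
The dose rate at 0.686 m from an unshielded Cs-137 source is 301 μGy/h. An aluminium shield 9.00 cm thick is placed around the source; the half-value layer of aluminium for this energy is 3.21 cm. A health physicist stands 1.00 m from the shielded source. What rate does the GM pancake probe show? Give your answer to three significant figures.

20.3 μGy/h

Distance alone: (0.686/1.00)² = 0.4706, so 301 × 0.4706 = 141.7 μGy/h.
Shield: 9.00/3.21 = 2.804 half-value layers → attenuation 2^(−2.804) = 0.1432.
Combined: 141.7 × 0.1432 = 20.29 μGy/h.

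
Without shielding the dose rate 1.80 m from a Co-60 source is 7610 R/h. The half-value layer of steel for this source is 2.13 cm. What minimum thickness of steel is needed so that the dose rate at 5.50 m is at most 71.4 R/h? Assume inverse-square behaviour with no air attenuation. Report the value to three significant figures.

At 5.50 m, distance alone gives 7610 × (1.80/5.50)² = 7610 × 0.1071 = 815.0 R/h.
Further attenuation needed: 815.0/71.4 = 11.41.
n = log₂(11.41) = 3.512 half-value layers.
Thickness = 3.512 × 2.13 cm = 7.481 cm.

7.48 cm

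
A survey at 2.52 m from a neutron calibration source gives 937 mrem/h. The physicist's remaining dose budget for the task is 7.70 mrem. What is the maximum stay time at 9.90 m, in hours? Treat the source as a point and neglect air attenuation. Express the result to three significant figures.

0.127 h

Applying the 1/r² law, rate at 9.90 m:
937 × (2.52/9.90)² = 937 × 0.06479 = 60.71 mrem/h.
Stay time = 7.70 mrem ÷ 60.71 mrem/h = 0.1268 h.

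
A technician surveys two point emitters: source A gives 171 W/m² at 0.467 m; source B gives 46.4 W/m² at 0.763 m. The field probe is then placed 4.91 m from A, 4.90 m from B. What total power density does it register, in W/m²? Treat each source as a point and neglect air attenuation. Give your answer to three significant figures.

2.67 W/m²

Each source contributes Iᵢ·(dᵢ/rᵢ)²; contributions add.
A: 171 × (0.467/4.91)² = 1.547 W/m²
B: 46.4 × (0.763/4.90)² = 1.125 W/m²
Total = 1.547 + 1.125 = 2.672 W/m².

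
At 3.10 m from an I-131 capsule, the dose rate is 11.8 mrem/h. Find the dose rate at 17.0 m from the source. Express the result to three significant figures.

By the inverse-square law, the rate at 17.0 m is
(3.10/17.0)² = 0.03325, so 11.8 × 0.03325 = 0.3924 mrem/h.

0.392 mrem/h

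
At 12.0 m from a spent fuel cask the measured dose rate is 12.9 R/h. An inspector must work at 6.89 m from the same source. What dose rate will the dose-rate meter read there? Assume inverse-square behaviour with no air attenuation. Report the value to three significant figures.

Intensity scales as (d₁/d₂)², so scaling from 12.0 m to 6.89 m:
12.9 × (12.0/6.89)² = 12.9 × 3.033 = 39.13 R/h.

39.1 R/h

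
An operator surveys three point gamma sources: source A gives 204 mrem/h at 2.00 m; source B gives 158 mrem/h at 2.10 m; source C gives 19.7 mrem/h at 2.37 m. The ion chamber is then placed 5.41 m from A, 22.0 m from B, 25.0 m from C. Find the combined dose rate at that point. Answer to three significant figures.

29.5 mrem/h

Each source contributes Iᵢ·(dᵢ/rᵢ)²; contributions add.
A: 204 × (2.00/5.41)² = 27.88 mrem/h
B: 158 × (2.10/22.0)² = 1.440 mrem/h
C: 19.7 × (2.37/25.0)² = 0.1770 mrem/h
Total = 27.88 + 1.440 + 0.1770 = 29.50 mrem/h.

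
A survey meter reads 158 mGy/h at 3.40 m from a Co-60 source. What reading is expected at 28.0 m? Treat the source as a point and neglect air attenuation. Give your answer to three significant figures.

Using I₁d₁² = I₂d₂², the rate at 28.0 m is
158 × (3.40/28.0)² = 158 × 0.01474 = 2.329 mGy/h.

2.33 mGy/h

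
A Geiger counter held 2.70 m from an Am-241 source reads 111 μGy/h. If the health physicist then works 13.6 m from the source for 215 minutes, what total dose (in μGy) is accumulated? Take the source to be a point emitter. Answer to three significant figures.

By the inverse-square law, rate at 13.6 m:
(2.70/13.6)² = 0.03941, so 111 × 0.03941 = 4.375 μGy/h.
Dose = rate × time = 4.375 μGy/h × 3.583 h = 15.68 μGy.

15.7 μGy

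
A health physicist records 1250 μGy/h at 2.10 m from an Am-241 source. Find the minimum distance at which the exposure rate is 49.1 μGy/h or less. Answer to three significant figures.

Intensity scales as (d₁/d₂)², so d₂ = d₁·√(I₁/I₂).
I₁/I₂ = 1250/49.1 = 25.46, so d₂ = 2.10 × √25.46 = 10.60 m.

10.6 m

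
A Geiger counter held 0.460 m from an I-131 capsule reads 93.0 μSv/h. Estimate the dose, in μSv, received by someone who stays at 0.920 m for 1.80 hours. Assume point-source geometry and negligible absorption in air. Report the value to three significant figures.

41.9 μSv

Applying the 1/r² law, rate at 0.920 m:
93.0 × (0.460/0.920)² = 93.0 × 0.2500 = 23.25 μSv/h.
Dose = rate × time = 23.25 μSv/h × 1.800 h = 41.85 μSv.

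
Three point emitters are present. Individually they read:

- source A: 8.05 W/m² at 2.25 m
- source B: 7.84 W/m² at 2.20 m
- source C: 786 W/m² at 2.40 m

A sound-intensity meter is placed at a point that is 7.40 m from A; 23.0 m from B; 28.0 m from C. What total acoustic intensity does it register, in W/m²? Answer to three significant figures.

6.59 W/m²

By superposition, sum each source's inverse-square contribution:
A: 8.05 × (2.25/7.40)² = 0.7442 W/m²
B: 7.84 × (2.20/23.0)² = 0.07173 W/m²
C: 786 × (2.40/28.0)² = 5.775 W/m²
Total = 0.7442 + 0.07173 + 5.775 = 6.591 W/m².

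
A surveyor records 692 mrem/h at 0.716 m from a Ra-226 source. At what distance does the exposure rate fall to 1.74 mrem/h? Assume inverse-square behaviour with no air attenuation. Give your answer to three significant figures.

Since intensity falls as 1/r², d₂ = d₁·√(I₁/I₂).
I₁/I₂ = 692/1.74 = 397.7, so d₂ = 0.716 × √397.7 = 14.28 m.

14.3 m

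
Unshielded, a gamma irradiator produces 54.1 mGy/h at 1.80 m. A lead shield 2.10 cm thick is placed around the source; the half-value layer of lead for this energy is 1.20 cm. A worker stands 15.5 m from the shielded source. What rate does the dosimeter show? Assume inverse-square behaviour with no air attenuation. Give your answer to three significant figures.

Distance alone: (1.80/15.5)² = 0.01349, so 54.1 × 0.01349 = 0.7298 mGy/h.
Shield: 2.10/1.20 = 1.750 half-value layers → attenuation 2^(−1.750) = 0.2973.
Combined: 0.7298 × 0.2973 = 0.2170 mGy/h.

0.217 mGy/h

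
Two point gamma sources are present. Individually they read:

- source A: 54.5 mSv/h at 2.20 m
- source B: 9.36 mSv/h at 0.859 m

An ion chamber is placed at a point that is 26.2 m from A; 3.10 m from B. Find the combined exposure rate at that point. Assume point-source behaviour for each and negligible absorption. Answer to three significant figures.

By superposition, sum each source's inverse-square contribution:
A: 54.5 × (2.20/26.2)² = 0.3843 mSv/h
B: 9.36 × (0.859/3.10)² = 0.7187 mSv/h
Total = 0.3843 + 0.7187 = 1.103 mSv/h.

1.10 mSv/h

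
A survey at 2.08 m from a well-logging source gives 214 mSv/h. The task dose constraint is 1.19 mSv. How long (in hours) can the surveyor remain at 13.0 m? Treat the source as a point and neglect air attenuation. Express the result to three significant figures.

By the inverse-square law, rate at 13.0 m:
(2.08/13.0)² = 0.02560, so 214 × 0.02560 = 5.478 mSv/h.
Stay time = 1.19 mSv ÷ 5.478 mSv/h = 0.2172 h.

0.217 h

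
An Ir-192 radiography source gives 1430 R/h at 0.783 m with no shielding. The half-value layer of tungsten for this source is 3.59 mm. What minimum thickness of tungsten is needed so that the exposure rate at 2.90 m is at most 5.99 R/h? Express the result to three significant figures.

14.8 mm

At 2.90 m, distance alone gives 1430 × (0.783/2.90)² = 1430 × 0.07290 = 104.2 R/h.
Further attenuation needed: 104.2/5.99 = 17.40.
n = log₂(17.40) = 4.121 half-value layers.
Thickness = 4.121 × 3.59 mm = 14.79 mm.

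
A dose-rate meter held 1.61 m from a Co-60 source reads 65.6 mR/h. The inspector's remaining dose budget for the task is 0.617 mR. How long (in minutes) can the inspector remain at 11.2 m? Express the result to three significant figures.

Using I₁d₁² = I₂d₂², rate at 11.2 m:
65.6 × (1.61/11.2)² = 65.6 × 0.02066 = 1.355 mR/h.
Stay time = 0.617 mR ÷ 1.355 mR/h = 0.4554 h = 27.32 min.

27.3 min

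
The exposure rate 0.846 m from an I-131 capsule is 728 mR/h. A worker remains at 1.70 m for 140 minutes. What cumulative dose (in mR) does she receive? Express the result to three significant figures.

421 mR

By the inverse-square law, rate at 1.70 m:
728 × (0.846/1.70)² = 728 × 0.2477 = 180.3 mR/h.
Dose = rate × time = 180.3 mR/h × 2.333 h = 420.6 mR.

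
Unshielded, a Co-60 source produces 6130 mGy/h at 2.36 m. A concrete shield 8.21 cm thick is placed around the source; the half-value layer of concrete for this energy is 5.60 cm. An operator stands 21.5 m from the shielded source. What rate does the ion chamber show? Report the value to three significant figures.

26.7 mGy/h

Distance alone: 6130 × (2.36/21.5)² = 6130 × 0.01205 = 73.87 mGy/h.
Shield: 8.21/5.60 = 1.466 half-value layers → attenuation 2^(−1.466) = 0.3620.
Combined: 73.87 × 0.3620 = 26.74 mGy/h.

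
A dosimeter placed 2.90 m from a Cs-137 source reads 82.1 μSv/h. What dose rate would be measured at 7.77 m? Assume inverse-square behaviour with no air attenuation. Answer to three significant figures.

11.4 μSv/h

By the inverse-square law, scaling from 2.90 m to 7.77 m:
82.1 × (2.90/7.77)² = 82.1 × 0.1393 = 11.44 μSv/h.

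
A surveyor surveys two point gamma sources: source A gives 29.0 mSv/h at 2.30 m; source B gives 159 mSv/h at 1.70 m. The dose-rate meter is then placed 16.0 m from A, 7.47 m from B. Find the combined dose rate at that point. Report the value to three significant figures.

Each source contributes Iᵢ·(dᵢ/rᵢ)²; contributions add.
A: 29.0 × (2.30/16.0)² = 0.5993 mSv/h
B: 159 × (1.70/7.47)² = 8.235 mSv/h
Total = 0.5993 + 8.235 = 8.834 mSv/h.

8.83 mSv/h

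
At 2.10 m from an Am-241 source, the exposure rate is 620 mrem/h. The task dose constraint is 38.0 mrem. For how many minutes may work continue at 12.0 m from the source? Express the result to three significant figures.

120 min

Since intensity falls as 1/r², rate at 12.0 m:
620 × (2.10/12.0)² = 620 × 0.03063 = 18.99 mrem/h.
Stay time = 38.0 mrem ÷ 18.99 mrem/h = 2.001 h = 120.1 min.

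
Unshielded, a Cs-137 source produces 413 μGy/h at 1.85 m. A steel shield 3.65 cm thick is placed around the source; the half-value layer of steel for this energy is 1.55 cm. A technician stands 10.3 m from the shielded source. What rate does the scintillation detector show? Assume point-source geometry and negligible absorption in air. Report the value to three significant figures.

2.60 μGy/h

Distance alone: 413 × (1.85/10.3)² = 413 × 0.03226 = 13.32 μGy/h.
Shield: 3.65/1.55 = 2.355 half-value layers → attenuation 2^(−2.355) = 0.1955.
Combined: 13.32 × 0.1955 = 2.604 μGy/h.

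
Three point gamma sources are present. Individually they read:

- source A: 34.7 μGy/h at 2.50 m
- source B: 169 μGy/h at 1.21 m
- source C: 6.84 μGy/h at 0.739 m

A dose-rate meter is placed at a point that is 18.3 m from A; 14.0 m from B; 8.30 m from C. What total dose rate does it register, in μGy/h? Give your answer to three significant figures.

1.96 μGy/h

By superposition, sum each source's inverse-square contribution:
A: 34.7 × (2.50/18.3)² = 0.6476 μGy/h
B: 169 × (1.21/14.0)² = 1.262 μGy/h
C: 6.84 × (0.739/8.30)² = 0.05422 μGy/h
Total = 0.6476 + 1.262 + 0.05422 = 1.964 μGy/h.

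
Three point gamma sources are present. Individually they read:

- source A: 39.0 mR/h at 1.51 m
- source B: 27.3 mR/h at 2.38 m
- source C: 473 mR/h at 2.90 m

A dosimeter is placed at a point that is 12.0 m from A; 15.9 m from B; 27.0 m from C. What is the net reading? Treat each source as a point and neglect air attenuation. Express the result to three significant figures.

By superposition, sum each source's inverse-square contribution:
A: 39.0 × (1.51/12.0)² = 0.6175 mR/h
B: 27.3 × (2.38/15.9)² = 0.6117 mR/h
C: 473 × (2.90/27.0)² = 5.457 mR/h
Total = 0.6175 + 0.6117 + 5.457 = 6.686 mR/h.

6.69 mR/h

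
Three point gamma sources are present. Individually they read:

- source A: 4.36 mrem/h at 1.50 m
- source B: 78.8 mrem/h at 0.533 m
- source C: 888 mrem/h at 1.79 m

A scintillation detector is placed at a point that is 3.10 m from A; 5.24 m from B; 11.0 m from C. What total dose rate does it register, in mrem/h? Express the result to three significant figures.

25.4 mrem/h

By superposition, sum each source's inverse-square contribution:
A: 4.36 × (1.50/3.10)² = 1.021 mrem/h
B: 78.8 × (0.533/5.24)² = 0.8153 mrem/h
C: 888 × (1.79/11.0)² = 23.51 mrem/h
Total = 1.021 + 0.8153 + 23.51 = 25.35 mrem/h.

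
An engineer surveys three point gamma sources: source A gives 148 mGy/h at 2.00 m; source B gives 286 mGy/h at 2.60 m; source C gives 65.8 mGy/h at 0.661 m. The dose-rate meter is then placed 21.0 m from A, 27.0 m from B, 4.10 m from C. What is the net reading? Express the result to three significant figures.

5.70 mGy/h

Each source contributes Iᵢ·(dᵢ/rᵢ)²; contributions add.
A: 148 × (2.00/21.0)² = 1.342 mGy/h
B: 286 × (2.60/27.0)² = 2.652 mGy/h
C: 65.8 × (0.661/4.10)² = 1.710 mGy/h
Total = 1.342 + 2.652 + 1.710 = 5.704 mGy/h.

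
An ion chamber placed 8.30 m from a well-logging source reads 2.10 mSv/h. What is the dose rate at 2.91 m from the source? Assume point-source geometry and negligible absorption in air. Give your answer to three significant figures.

By the inverse-square law, scaling from 8.30 m to 2.91 m:
2.10 × (8.30/2.91)² = 2.10 × 8.135 = 17.08 mSv/h.

17.1 mSv/h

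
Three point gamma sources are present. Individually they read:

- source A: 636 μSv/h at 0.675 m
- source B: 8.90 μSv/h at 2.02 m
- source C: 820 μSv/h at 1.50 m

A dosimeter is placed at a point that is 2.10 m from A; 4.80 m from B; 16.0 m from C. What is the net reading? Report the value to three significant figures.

Each source contributes Iᵢ·(dᵢ/rᵢ)²; contributions add.
A: 636 × (0.675/2.10)² = 65.71 μSv/h
B: 8.90 × (2.02/4.80)² = 1.576 μSv/h
C: 820 × (1.50/16.0)² = 7.207 μSv/h
Total = 65.71 + 1.576 + 7.207 = 74.49 μSv/h.

74.5 μSv/h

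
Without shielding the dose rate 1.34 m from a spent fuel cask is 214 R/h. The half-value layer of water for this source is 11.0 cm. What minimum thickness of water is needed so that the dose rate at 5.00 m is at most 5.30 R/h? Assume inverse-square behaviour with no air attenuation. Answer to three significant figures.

At 5.00 m, distance alone gives (1.34/5.00)² = 0.07182, so 214 × 0.07182 = 15.37 R/h.
Further attenuation needed: 15.37/5.30 = 2.900.
n = log₂(2.900) = 1.536 half-value layers.
Thickness = 1.536 × 11.0 cm = 16.90 cm.

16.9 cm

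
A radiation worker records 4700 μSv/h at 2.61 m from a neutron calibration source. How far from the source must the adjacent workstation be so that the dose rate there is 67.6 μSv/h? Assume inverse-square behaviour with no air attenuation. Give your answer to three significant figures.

21.8 m

Using I₁d₁² = I₂d₂², d₂ = d₁·√(I₁/I₂).
I₁/I₂ = 4700/67.6 = 69.53, so d₂ = 2.61 × √69.53 = 21.76 m.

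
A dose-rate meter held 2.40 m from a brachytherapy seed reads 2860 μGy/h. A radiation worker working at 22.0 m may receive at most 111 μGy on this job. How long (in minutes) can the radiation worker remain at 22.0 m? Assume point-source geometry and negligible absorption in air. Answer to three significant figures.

196 min

Applying the 1/r² law, rate at 22.0 m:
2860 × (2.40/22.0)² = 2860 × 0.01190 = 34.03 μGy/h.
Stay time = 111 μGy ÷ 34.03 μGy/h = 3.262 h = 195.7 min.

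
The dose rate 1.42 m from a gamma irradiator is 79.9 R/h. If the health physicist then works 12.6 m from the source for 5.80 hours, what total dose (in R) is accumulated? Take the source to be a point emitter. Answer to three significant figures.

5.89 R

Applying the 1/r² law, rate at 12.6 m:
79.9 × (1.42/12.6)² = 79.9 × 0.01270 = 1.015 R/h.
Dose = rate × time = 1.015 R/h × 5.800 h = 5.887 R.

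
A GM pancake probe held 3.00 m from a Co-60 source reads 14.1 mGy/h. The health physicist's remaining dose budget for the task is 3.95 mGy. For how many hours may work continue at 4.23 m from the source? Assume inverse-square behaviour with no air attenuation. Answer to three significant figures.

Since intensity falls as 1/r², rate at 4.23 m:
(3.00/4.23)² = 0.5030, so 14.1 × 0.5030 = 7.092 mGy/h.
Stay time = 3.95 mGy ÷ 7.092 mGy/h = 0.5570 h.

0.557 h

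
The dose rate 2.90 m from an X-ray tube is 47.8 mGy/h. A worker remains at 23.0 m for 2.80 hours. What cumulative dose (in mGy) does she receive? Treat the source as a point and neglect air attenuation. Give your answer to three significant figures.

2.13 mGy

By the inverse-square law, rate at 23.0 m:
(2.90/23.0)² = 0.01590, so 47.8 × 0.01590 = 0.7600 mGy/h.
Dose = rate × time = 0.7600 mGy/h × 2.800 h = 2.128 mGy.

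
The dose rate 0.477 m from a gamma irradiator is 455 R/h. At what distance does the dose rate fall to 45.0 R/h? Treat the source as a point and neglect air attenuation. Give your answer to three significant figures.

Using I₁d₁² = I₂d₂², d₂ = d₁·√(I₁/I₂).
I₁/I₂ = 455/45.0 = 10.11, so d₂ = 0.477 × √10.11 = 1.517 m.

1.52 m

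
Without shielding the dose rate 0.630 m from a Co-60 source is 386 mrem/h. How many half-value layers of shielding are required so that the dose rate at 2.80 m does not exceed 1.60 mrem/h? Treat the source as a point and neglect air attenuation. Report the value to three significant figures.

3.61 half-value layers

At 2.80 m, distance alone gives 386 × (0.630/2.80)² = 386 × 0.05063 = 19.54 mrem/h.
Further attenuation needed: 19.54/1.60 = 12.21.
n = log₂(12.21) = 3.610 half-value layers.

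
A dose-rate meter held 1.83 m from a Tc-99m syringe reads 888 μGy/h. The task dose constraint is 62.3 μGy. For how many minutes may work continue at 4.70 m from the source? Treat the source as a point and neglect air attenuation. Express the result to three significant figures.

Intensity scales as (d₁/d₂)², so rate at 4.70 m:
888 × (1.83/4.70)² = 888 × 0.1516 = 134.6 μGy/h.
Stay time = 62.3 μGy ÷ 134.6 μGy/h = 0.4629 h = 27.77 min.

27.8 min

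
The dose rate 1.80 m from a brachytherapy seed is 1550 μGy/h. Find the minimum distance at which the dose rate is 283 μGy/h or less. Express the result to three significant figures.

Since intensity falls as 1/r², d₂ = d₁·√(I₁/I₂).
I₁/I₂ = 1550/283 = 5.477, so d₂ = 1.80 × √5.477 = 4.213 m.

4.21 m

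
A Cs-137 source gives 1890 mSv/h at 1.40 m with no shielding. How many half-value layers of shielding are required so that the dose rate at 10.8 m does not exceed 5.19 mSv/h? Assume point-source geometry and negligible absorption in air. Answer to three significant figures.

At 10.8 m, distance alone gives (1.40/10.8)² = 0.01680, so 1890 × 0.01680 = 31.75 mSv/h.
Further attenuation needed: 31.75/5.19 = 6.118.
n = log₂(6.118) = 2.613 half-value layers.

2.61 half-value layers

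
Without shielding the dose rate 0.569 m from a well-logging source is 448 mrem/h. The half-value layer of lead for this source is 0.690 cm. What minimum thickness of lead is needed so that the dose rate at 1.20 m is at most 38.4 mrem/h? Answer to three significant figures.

0.960 cm

At 1.20 m, distance alone gives (0.569/1.20)² = 0.2248, so 448 × 0.2248 = 100.7 mrem/h.
Further attenuation needed: 100.7/38.4 = 2.622.
n = log₂(2.622) = 1.391 half-value layers.
Thickness = 1.391 × 0.690 cm = 0.9598 cm.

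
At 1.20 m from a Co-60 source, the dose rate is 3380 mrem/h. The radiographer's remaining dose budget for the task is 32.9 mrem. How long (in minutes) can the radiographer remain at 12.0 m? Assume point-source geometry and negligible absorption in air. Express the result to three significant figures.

Since intensity falls as 1/r², rate at 12.0 m:
3380 × (1.20/12.0)² = 3380 × 0.01000 = 33.80 mrem/h.
Stay time = 32.9 mrem ÷ 33.80 mrem/h = 0.9734 h = 58.40 min.

58.4 min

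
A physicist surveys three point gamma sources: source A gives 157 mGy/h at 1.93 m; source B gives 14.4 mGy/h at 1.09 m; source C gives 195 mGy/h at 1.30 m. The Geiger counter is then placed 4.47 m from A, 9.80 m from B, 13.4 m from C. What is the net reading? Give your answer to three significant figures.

31.3 mGy/h

Each source contributes Iᵢ·(dᵢ/rᵢ)²; contributions add.
A: 157 × (1.93/4.47)² = 29.27 mGy/h
B: 14.4 × (1.09/9.80)² = 0.1781 mGy/h
C: 195 × (1.30/13.4)² = 1.835 mGy/h
Total = 29.27 + 0.1781 + 1.835 = 31.28 mGy/h.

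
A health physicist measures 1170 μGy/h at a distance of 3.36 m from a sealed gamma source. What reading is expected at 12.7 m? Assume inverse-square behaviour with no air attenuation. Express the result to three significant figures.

Since intensity falls as 1/r², the rate at 12.7 m is
(3.36/12.7)² = 0.07000, so 1170 × 0.07000 = 81.90 μGy/h.

81.9 μGy/h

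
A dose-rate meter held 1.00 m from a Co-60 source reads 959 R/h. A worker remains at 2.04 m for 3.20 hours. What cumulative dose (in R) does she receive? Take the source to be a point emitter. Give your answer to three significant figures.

737 R

By the inverse-square law, rate at 2.04 m:
959 × (1.00/2.04)² = 959 × 0.2403 = 230.4 R/h.
Dose = rate × time = 230.4 R/h × 3.200 h = 737.3 R.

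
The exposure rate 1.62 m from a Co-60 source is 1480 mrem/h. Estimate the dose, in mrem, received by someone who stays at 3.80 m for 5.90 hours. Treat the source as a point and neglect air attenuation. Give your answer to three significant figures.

Using I₁d₁² = I₂d₂², rate at 3.80 m:
1480 × (1.62/3.80)² = 1480 × 0.1817 = 268.9 mrem/h.
Dose = rate × time = 268.9 mrem/h × 5.900 h = 1587 mrem.

1590 mrem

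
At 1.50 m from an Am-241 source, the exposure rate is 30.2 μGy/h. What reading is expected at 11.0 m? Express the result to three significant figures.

Applying the 1/r² law, the rate at 11.0 m is
(1.50/11.0)² = 0.01860, so 30.2 × 0.01860 = 0.5617 μGy/h.

0.562 μGy/h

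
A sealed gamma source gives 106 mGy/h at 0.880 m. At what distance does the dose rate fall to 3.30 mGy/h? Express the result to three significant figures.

Since intensity falls as 1/r², d₂ = d₁·√(I₁/I₂).
I₁/I₂ = 106/3.30 = 32.12, so d₂ = 0.880 × √32.12 = 4.987 m.

4.99 m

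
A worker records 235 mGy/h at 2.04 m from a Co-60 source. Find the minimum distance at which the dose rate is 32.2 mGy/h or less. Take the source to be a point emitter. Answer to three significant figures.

5.51 m

Since intensity falls as 1/r², d₂ = d₁·√(I₁/I₂).
I₁/I₂ = 235/32.2 = 7.298, so d₂ = 2.04 × √7.298 = 5.511 m.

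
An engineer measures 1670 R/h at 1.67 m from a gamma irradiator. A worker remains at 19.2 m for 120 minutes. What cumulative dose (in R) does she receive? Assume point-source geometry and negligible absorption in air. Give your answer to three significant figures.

Applying the 1/r² law, rate at 19.2 m:
(1.67/19.2)² = 0.007565, so 1670 × 0.007565 = 12.63 R/h.
Dose = rate × time = 12.63 R/h × 2.000 h = 25.26 R.

25.3 R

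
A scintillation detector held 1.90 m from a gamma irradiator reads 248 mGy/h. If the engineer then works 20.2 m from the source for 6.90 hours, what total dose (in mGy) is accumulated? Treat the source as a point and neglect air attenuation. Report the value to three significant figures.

15.1 mGy

Intensity scales as (d₁/d₂)², so rate at 20.2 m:
(1.90/20.2)² = 0.008847, so 248 × 0.008847 = 2.194 mGy/h.
Dose = rate × time = 2.194 mGy/h × 6.900 h = 15.14 mGy.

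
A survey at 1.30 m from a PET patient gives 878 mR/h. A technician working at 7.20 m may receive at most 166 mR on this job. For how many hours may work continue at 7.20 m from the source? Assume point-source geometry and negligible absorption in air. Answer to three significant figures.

Since intensity falls as 1/r², rate at 7.20 m:
878 × (1.30/7.20)² = 878 × 0.03260 = 28.62 mR/h.
Stay time = 166 mR ÷ 28.62 mR/h = 5.800 h.

5.80 h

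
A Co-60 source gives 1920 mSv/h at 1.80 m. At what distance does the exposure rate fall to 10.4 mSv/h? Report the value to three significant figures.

24.5 m

Since intensity falls as 1/r², d₂ = d₁·√(I₁/I₂).
I₁/I₂ = 1920/10.4 = 184.6, so d₂ = 1.80 × √184.6 = 24.46 m.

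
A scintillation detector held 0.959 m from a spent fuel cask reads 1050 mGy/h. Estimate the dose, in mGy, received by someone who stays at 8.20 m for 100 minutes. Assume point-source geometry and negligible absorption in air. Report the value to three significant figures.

Using I₁d₁² = I₂d₂², rate at 8.20 m:
1050 × (0.959/8.20)² = 1050 × 0.01368 = 14.36 mGy/h.
Dose = rate × time = 14.36 mGy/h × 1.667 h = 23.94 mGy.

23.9 mGy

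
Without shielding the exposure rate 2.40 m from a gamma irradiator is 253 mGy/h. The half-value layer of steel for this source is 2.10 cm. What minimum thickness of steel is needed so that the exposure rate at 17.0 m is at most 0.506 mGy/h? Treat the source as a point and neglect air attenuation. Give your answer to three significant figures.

At 17.0 m, distance alone gives (2.40/17.0)² = 0.01993, so 253 × 0.01993 = 5.042 mGy/h.
Further attenuation needed: 5.042/0.506 = 9.964.
n = log₂(9.964) = 3.317 half-value layers.
Thickness = 3.317 × 2.10 cm = 6.966 cm.

6.97 cm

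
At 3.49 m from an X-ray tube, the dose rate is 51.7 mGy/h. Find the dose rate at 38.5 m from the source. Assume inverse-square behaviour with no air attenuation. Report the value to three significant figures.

Using I₁d₁² = I₂d₂², the rate at 38.5 m is
(3.49/38.5)² = 0.008217, so 51.7 × 0.008217 = 0.4248 mGy/h.

0.425 mGy/h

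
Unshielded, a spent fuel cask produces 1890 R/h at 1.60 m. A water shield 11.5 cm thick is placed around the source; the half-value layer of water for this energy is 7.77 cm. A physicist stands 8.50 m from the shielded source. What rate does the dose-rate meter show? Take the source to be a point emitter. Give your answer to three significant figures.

24.0 R/h

Distance alone: (1.60/8.50)² = 0.03543, so 1890 × 0.03543 = 66.96 R/h.
Shield: 11.5/7.77 = 1.480 half-value layers → attenuation 2^(−1.480) = 0.3585.
Combined: 66.96 × 0.3585 = 24.01 R/h.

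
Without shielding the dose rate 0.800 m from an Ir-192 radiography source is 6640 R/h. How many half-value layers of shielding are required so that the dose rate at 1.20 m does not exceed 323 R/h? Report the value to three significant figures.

3.19 half-value layers

At 1.20 m, distance alone gives 6640 × (0.800/1.20)² = 6640 × 0.4444 = 2951 R/h.
Further attenuation needed: 2951/323 = 9.136.
n = log₂(9.136) = 3.192 half-value layers.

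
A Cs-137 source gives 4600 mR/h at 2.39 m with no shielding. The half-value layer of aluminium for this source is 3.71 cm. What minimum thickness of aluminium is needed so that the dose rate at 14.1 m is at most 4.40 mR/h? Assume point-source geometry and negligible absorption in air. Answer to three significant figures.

18.2 cm

At 14.1 m, distance alone gives (2.39/14.1)² = 0.02873, so 4600 × 0.02873 = 132.2 mR/h.
Further attenuation needed: 132.2/4.40 = 30.05.
n = log₂(30.05) = 4.909 half-value layers.
Thickness = 4.909 × 3.71 cm = 18.21 cm.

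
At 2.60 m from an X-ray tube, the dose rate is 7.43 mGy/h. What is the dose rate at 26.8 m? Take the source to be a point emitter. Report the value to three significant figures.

Applying the 1/r² law, the rate at 26.8 m is
7.43 × (2.60/26.8)² = 7.43 × 0.009412 = 0.06993 mGy/h.

0.0699 mGy/h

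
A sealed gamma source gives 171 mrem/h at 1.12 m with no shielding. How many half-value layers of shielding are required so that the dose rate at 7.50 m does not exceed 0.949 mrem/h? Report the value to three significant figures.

At 7.50 m, distance alone gives (1.12/7.50)² = 0.02230, so 171 × 0.02230 = 3.813 mrem/h.
Further attenuation needed: 3.813/0.949 = 4.018.
n = log₂(4.018) = 2.006 half-value layers.

2.01 half-value layers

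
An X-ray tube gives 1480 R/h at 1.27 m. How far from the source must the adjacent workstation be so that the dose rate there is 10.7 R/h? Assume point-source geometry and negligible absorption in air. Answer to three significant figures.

14.9 m

Using I₁d₁² = I₂d₂², d₂ = d₁·√(I₁/I₂).
I₁/I₂ = 1480/10.7 = 138.3, so d₂ = 1.27 × √138.3 = 14.94 m.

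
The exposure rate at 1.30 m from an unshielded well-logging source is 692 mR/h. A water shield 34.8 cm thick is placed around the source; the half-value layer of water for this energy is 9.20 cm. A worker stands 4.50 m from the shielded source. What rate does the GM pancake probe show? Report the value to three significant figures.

Distance alone: 692 × (1.30/4.50)² = 692 × 0.08346 = 57.75 mR/h.
Shield: 34.8/9.20 = 3.783 half-value layers → attenuation 2^(−3.783) = 0.07264.
Combined: 57.75 × 0.07264 = 4.195 mR/h.

4.20 mR/h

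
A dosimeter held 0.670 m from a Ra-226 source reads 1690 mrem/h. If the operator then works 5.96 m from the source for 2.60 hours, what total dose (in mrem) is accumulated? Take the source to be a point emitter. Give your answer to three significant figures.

55.5 mrem

Since intensity falls as 1/r², rate at 5.96 m:
(0.670/5.96)² = 0.01264, so 1690 × 0.01264 = 21.36 mrem/h.
Dose = rate × time = 21.36 mrem/h × 2.600 h = 55.54 mrem.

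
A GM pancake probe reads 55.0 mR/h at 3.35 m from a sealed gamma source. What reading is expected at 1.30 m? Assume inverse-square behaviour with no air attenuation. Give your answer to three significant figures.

Since intensity falls as 1/r², the rate at 1.30 m is
55.0 × (3.35/1.30)² = 55.0 × 6.641 = 365.3 mR/h.

365 mR/h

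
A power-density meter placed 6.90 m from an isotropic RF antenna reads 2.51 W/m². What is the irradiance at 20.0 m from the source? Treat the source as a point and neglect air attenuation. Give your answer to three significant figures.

Using I₁d₁² = I₂d₂², scaling from 6.90 m to 20.0 m:
2.51 × (6.90/20.0)² = 2.51 × 0.1190 = 0.2987 W/m².

0.299 W/m²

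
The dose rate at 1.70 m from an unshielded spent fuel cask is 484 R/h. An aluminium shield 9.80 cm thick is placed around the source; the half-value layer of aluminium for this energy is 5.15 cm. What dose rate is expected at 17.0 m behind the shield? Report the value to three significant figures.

Distance alone: 484 × (1.70/17.0)² = 484 × 0.01000 = 4.840 R/h.
Shield: 9.80/5.15 = 1.903 half-value layers → attenuation 2^(−1.903) = 0.2674.
Combined: 4.840 × 0.2674 = 1.294 R/h.

1.29 R/h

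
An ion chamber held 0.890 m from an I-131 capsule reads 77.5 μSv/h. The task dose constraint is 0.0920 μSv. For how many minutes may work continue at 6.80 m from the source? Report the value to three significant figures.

Intensity scales as (d₁/d₂)², so rate at 6.80 m:
(0.890/6.80)² = 0.01713, so 77.5 × 0.01713 = 1.328 μSv/h.
Stay time = 0.0920 μSv ÷ 1.328 μSv/h = 0.06928 h = 4.157 min.

4.16 min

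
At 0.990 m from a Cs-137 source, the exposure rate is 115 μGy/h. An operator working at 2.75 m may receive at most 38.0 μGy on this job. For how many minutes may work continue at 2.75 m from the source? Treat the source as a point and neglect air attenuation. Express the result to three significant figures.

Applying the 1/r² law, rate at 2.75 m:
(0.990/2.75)² = 0.1296, so 115 × 0.1296 = 14.90 μGy/h.
Stay time = 38.0 μGy ÷ 14.90 μGy/h = 2.550 h = 153.0 min.

153 min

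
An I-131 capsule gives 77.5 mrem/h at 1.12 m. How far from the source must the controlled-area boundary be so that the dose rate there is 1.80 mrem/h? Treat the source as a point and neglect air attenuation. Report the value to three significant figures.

By the inverse-square law, d₂ = d₁·√(I₁/I₂).
I₁/I₂ = 77.5/1.80 = 43.06, so d₂ = 1.12 × √43.06 = 7.349 m.

7.35 m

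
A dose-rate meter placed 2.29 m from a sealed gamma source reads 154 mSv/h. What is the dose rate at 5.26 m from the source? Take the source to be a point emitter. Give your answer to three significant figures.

29.2 mSv/h

By the inverse-square law, scaling from 2.29 m to 5.26 m:
154 × (2.29/5.26)² = 154 × 0.1895 = 29.18 mSv/h.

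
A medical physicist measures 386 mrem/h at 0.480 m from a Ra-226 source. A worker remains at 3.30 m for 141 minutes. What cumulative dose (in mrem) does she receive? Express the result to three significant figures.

19.2 mrem

Intensity scales as (d₁/d₂)², so rate at 3.30 m:
386 × (0.480/3.30)² = 386 × 0.02116 = 8.168 mrem/h.
Dose = rate × time = 8.168 mrem/h × 2.350 h = 19.19 mrem.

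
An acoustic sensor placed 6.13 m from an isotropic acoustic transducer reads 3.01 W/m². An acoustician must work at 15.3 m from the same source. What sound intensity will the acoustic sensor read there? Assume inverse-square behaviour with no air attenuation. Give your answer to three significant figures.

0.483 W/m²

Using I₁d₁² = I₂d₂², scaling from 6.13 m to 15.3 m:
3.01 × (6.13/15.3)² = 3.01 × 0.1605 = 0.4831 W/m².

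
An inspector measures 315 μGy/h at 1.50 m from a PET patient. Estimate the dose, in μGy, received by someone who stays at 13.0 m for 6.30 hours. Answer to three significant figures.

Applying the 1/r² law, rate at 13.0 m:
(1.50/13.0)² = 0.01331, so 315 × 0.01331 = 4.193 μGy/h.
Dose = rate × time = 4.193 μGy/h × 6.300 h = 26.42 μGy.

26.4 μGy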